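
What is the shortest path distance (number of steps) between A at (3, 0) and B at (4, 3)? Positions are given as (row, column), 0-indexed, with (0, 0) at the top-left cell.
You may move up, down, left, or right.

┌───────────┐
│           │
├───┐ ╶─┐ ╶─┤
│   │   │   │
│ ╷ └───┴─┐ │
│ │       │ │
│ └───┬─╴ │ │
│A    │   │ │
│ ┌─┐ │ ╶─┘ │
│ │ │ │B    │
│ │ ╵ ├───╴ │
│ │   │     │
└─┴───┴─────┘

Finding path from (3, 0) to (4, 3):
Path: (3,0) → (2,0) → (1,0) → (1,1) → (2,1) → (2,2) → (2,3) → (2,4) → (3,4) → (3,3) → (4,3)
Distance: 10 steps

Solution:

┌───────────┐
│           │
├───┐ ╶─┐ ╶─┤
│↱ ↓│   │   │
│ ╷ └───┴─┐ │
│↑│↳ → → ↓│ │
│ └───┬─╴ │ │
│A    │↓ ↲│ │
│ ┌─┐ │ ╶─┘ │
│ │ │ │B    │
│ │ ╵ ├───╴ │
│ │   │     │
└─┴───┴─────┘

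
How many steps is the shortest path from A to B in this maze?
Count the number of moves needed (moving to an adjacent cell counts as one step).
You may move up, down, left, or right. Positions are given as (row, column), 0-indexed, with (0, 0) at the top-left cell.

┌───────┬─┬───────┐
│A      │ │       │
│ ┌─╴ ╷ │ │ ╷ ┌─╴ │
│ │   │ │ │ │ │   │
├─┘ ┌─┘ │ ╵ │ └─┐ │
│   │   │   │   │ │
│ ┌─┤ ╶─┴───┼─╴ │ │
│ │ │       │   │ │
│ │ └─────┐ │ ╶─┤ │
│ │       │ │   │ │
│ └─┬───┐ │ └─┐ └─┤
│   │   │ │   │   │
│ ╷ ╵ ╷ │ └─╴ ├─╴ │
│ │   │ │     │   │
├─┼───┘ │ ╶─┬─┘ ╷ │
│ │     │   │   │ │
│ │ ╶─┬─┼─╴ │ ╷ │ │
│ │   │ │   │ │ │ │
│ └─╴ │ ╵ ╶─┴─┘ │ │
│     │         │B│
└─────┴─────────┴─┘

Using BFS to find shortest path:
Start: (0, 0), End: (9, 8)
Path found:
(0,0) → (0,1) → (0,2) → (0,3) → (1,3) → (2,3) → (2,2) → (3,2) → (3,3) → (3,4) → (3,5) → (4,5) → (5,5) → (5,6) → (6,6) → (6,5) → (6,4) → (7,4) → (7,5) → (8,5) → (8,4) → (9,4) → (9,5) → (9,6) → (9,7) → (8,7) → (7,7) → (6,7) → (6,8) → (7,8) → (8,8) → (9,8)
Number of steps: 31

Solution:

┌───────┬─┬───────┐
│A → → ↓│ │       │
│ ┌─╴ ╷ │ │ ╷ ┌─╴ │
│ │   │↓│ │ │ │   │
├─┘ ┌─┘ │ ╵ │ └─┐ │
│   │↓ ↲│   │   │ │
│ ┌─┤ ╶─┴───┼─╴ │ │
│ │ │↳ → → ↓│   │ │
│ │ └─────┐ │ ╶─┤ │
│ │       │↓│   │ │
│ └─┬───┐ │ └─┐ └─┤
│   │   │ │↳ ↓│   │
│ ╷ ╵ ╷ │ └─╴ ├─╴ │
│ │   │ │↓ ← ↲│↱ ↓│
├─┼───┘ │ ╶─┬─┘ ╷ │
│ │     │↳ ↓│  ↑│↓│
│ │ ╶─┬─┼─╴ │ ╷ │ │
│ │   │ │↓ ↲│ │↑│↓│
│ └─╴ │ ╵ ╶─┴─┘ │ │
│     │  ↳ → → ↑│B│
└─────┴─────────┴─┘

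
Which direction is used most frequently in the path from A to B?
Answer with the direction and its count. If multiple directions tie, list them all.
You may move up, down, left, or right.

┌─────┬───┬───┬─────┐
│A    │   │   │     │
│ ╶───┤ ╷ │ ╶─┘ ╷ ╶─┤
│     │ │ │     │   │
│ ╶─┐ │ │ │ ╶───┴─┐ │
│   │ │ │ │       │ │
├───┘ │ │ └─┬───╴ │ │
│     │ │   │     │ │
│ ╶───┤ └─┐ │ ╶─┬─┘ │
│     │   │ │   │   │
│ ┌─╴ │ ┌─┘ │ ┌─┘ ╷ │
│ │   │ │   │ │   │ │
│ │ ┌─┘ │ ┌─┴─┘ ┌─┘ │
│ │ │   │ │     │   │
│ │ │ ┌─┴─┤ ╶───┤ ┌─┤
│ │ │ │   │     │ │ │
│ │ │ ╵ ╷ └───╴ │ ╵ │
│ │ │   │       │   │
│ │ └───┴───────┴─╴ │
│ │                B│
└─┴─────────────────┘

Directions: down, right, right, down, down, left, left, down, right, right, down, left, down, down, down, down, right, right, right, right, right, right, right, right
Counts: {'down': 9, 'right': 12, 'left': 3}
Most common: right (12 times)

Solution:

┌─────┬───┬───┬─────┐
│A    │   │   │     │
│ ╶───┤ ╷ │ ╶─┘ ╷ ╶─┤
│↳ → ↓│ │ │     │   │
│ ╶─┐ │ │ │ ╶───┴─┐ │
│   │↓│ │ │       │ │
├───┘ │ │ └─┬───╴ │ │
│↓ ← ↲│ │   │     │ │
│ ╶───┤ └─┐ │ ╶─┬─┘ │
│↳ → ↓│   │ │   │   │
│ ┌─╴ │ ┌─┘ │ ┌─┘ ╷ │
│ │↓ ↲│ │   │ │   │ │
│ │ ┌─┘ │ ┌─┴─┘ ┌─┘ │
│ │↓│   │ │     │   │
│ │ │ ┌─┴─┤ ╶───┤ ┌─┤
│ │↓│ │   │     │ │ │
│ │ │ ╵ ╷ └───╴ │ ╵ │
│ │↓│   │       │   │
│ │ └───┴───────┴─╴ │
│ │↳ → → → → → → → B│
└─┴─────────────────┘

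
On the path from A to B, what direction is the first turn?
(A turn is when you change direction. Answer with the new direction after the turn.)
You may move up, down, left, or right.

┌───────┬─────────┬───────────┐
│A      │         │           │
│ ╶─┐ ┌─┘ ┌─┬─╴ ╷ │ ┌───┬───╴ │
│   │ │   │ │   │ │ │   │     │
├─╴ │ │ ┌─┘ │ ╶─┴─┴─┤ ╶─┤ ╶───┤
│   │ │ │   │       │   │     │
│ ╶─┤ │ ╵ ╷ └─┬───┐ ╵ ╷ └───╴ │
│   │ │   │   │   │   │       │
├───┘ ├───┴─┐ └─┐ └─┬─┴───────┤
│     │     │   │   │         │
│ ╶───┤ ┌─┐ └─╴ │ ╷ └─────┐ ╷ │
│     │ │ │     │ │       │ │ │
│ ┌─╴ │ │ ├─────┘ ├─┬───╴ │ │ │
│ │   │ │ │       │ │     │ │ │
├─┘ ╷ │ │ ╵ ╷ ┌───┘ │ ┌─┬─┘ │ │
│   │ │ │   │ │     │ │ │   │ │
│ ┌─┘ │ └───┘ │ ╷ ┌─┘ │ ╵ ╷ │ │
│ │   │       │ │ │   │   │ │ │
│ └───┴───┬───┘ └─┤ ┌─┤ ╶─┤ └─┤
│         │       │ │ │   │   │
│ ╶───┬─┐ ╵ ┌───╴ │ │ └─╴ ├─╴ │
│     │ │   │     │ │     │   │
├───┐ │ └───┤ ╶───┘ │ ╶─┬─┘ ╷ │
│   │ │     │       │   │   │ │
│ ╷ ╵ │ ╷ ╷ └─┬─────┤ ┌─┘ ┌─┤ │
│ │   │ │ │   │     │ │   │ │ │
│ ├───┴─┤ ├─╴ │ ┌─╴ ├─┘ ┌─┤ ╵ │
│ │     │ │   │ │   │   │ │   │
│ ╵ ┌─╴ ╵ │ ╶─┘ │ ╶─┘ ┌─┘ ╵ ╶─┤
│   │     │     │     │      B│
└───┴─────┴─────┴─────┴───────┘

Directions: right, right, down, down, down, down, left, left, down, right, right, down, left, down, left, down, down, down, right, right, down, down, left, up, left, down, down, down, right, up, right, right, down, right, up, up, up, right, down, right, down, left, down, right, right, up, up, right, right, down, left, down, right, right, up, right, up, right, up, right, up, right, down, down, down, left, down, right
First turn direction: down

Solution:

┌───────┬─────────┬───────────┐
│A → ↓  │         │           │
│ ╶─┐ ┌─┘ ┌─┬─╴ ╷ │ ┌───┬───╴ │
│   │↓│   │ │   │ │ │   │     │
├─╴ │ │ ┌─┘ │ ╶─┴─┴─┤ ╶─┤ ╶───┤
│   │↓│ │   │       │   │     │
│ ╶─┤ │ ╵ ╷ └─┬───┐ ╵ ╷ └───╴ │
│   │↓│   │   │   │   │       │
├───┘ ├───┴─┐ └─┐ └─┬─┴───────┤
│↓ ← ↲│     │   │   │         │
│ ╶───┤ ┌─┐ └─╴ │ ╷ └─────┐ ╷ │
│↳ → ↓│ │ │     │ │       │ │ │
│ ┌─╴ │ │ ├─────┘ ├─┬───╴ │ │ │
│ │↓ ↲│ │ │       │ │     │ │ │
├─┘ ╷ │ │ ╵ ╷ ┌───┘ │ ┌─┬─┘ │ │
│↓ ↲│ │ │   │ │     │ │ │   │ │
│ ┌─┘ │ └───┘ │ ╷ ┌─┘ │ ╵ ╷ │ │
│↓│   │       │ │ │   │   │ │ │
│ └───┴───┬───┘ └─┤ ┌─┤ ╶─┤ └─┤
│↓        │       │ │ │   │   │
│ ╶───┬─┐ ╵ ┌───╴ │ │ └─╴ ├─╴ │
│↳ → ↓│ │   │     │ │     │↱ ↓│
├───┐ │ └───┤ ╶───┘ │ ╶─┬─┘ ╷ │
│↓ ↰│↓│  ↱ ↓│       │   │↱ ↑│↓│
│ ╷ ╵ │ ╷ ╷ └─┬─────┤ ┌─┘ ┌─┤ │
│↓│↑ ↲│ │↑│↳ ↓│↱ → ↓│ │↱ ↑│ │↓│
│ ├───┴─┤ ├─╴ │ ┌─╴ ├─┘ ┌─┤ ╵ │
│↓│↱ → ↓│↑│↓ ↲│↑│↓ ↲│↱ ↑│ │↓ ↲│
│ ╵ ┌─╴ ╵ │ ╶─┘ │ ╶─┘ ┌─┘ ╵ ╶─┤
│↳ ↑│  ↳ ↑│↳ → ↑│↳ → ↑│    ↳ B│
└───┴─────┴─────┴─────┴───────┘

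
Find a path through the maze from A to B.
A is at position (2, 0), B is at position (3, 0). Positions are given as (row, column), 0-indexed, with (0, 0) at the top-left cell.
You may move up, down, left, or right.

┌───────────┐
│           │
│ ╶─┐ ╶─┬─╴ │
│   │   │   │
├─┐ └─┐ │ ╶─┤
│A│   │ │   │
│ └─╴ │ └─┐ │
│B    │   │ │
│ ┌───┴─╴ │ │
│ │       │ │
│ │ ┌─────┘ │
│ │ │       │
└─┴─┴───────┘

Finding the shortest path from (2, 0) to (3, 0):
Path length: 1 steps
Directions: down

Solution:

┌───────────┐
│           │
│ ╶─┐ ╶─┬─╴ │
│   │   │   │
├─┐ └─┐ │ ╶─┤
│A│   │ │   │
│ └─╴ │ └─┐ │
│B    │   │ │
│ ┌───┴─╴ │ │
│ │       │ │
│ │ ┌─────┘ │
│ │ │       │
└─┴─┴───────┘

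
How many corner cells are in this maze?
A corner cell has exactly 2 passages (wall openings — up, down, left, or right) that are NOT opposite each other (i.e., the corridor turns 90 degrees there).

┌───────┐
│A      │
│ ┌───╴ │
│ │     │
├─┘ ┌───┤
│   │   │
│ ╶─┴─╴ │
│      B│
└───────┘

Counting corner cells (2 non-opposite passages):
Total corners: 9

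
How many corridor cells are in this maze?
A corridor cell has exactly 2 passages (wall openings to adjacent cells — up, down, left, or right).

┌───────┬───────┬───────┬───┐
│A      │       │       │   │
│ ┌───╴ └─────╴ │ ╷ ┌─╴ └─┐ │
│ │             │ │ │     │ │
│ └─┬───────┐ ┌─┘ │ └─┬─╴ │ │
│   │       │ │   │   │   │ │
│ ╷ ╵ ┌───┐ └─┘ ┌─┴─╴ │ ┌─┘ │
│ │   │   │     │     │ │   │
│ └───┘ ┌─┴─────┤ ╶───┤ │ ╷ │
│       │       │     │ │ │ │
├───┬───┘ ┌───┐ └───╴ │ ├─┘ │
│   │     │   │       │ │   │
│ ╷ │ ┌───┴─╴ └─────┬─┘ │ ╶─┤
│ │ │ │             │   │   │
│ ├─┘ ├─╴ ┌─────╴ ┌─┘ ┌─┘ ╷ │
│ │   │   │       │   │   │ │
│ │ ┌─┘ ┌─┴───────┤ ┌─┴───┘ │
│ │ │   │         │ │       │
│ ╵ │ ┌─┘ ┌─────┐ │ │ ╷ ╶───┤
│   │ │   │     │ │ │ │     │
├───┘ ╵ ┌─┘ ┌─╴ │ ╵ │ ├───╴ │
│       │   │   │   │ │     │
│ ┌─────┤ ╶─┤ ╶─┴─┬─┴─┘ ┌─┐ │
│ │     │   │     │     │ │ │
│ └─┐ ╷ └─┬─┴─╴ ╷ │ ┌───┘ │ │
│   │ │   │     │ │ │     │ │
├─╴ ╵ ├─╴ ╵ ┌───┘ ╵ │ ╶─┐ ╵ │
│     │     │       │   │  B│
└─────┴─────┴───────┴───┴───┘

Counting cells with exactly 2 passages:
Total corridor cells: 156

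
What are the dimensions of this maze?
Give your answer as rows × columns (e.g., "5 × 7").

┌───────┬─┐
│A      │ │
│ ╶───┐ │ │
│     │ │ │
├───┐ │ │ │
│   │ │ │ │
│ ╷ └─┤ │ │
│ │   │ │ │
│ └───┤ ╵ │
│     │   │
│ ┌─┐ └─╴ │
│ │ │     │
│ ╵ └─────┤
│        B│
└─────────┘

Counting the maze dimensions:
Rows (vertical): 7
Columns (horizontal): 5
Dimensions: 7 × 5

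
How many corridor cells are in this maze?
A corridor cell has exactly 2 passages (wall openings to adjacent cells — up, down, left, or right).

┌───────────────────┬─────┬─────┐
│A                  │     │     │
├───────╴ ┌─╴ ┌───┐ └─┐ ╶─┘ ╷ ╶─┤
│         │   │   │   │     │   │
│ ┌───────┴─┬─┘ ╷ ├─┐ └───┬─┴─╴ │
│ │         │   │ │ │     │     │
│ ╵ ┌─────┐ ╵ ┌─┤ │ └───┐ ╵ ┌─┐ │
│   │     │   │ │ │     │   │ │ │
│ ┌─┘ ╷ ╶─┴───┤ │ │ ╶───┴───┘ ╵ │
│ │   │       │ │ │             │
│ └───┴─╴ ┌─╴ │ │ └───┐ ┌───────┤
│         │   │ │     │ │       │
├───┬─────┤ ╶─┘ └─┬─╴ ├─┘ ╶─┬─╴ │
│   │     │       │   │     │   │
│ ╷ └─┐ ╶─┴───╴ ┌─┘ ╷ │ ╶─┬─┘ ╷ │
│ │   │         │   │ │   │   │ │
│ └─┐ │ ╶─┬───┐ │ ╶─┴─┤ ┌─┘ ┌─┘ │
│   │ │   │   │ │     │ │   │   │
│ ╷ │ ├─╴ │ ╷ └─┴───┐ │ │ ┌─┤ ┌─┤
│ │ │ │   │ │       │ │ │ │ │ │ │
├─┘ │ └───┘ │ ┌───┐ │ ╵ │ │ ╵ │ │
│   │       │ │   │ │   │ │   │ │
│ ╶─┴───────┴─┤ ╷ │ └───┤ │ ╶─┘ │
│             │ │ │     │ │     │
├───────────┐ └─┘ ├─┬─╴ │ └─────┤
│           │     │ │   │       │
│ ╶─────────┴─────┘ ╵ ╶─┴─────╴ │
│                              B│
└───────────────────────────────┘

Counting cells with exactly 2 passages:
Total corridor cells: 173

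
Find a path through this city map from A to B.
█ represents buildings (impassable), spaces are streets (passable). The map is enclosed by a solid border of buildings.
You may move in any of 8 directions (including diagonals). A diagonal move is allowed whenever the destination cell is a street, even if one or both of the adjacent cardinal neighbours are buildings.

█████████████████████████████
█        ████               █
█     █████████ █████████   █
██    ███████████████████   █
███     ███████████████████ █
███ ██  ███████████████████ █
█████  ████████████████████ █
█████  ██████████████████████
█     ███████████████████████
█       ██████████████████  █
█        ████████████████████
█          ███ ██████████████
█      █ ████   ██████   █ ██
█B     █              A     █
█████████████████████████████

Finding the shortest path from A to B:
Movement: 8-directional
Path length: 21 steps
Directions: left → left → left → left → left → left → left → left → left → left → left → left → left → up-left → up-left → left → left → left → left → down-left → down-left

Solution:

█████████████████████████████
█        ████               █
█     █████████ █████████   █
██    ███████████████████   █
███     ███████████████████ █
███ ██  ███████████████████ █
█████  ████████████████████ █
█████  ██████████████████████
█     ███████████████████████
█       ██████████████████  █
█        ████████████████████
█  ↙←←←←   ███ ██████████████
█ ↙    █↖████   ██████   █ ██
█B     █ ↖←←←←←←←←←←←←A     █
█████████████████████████████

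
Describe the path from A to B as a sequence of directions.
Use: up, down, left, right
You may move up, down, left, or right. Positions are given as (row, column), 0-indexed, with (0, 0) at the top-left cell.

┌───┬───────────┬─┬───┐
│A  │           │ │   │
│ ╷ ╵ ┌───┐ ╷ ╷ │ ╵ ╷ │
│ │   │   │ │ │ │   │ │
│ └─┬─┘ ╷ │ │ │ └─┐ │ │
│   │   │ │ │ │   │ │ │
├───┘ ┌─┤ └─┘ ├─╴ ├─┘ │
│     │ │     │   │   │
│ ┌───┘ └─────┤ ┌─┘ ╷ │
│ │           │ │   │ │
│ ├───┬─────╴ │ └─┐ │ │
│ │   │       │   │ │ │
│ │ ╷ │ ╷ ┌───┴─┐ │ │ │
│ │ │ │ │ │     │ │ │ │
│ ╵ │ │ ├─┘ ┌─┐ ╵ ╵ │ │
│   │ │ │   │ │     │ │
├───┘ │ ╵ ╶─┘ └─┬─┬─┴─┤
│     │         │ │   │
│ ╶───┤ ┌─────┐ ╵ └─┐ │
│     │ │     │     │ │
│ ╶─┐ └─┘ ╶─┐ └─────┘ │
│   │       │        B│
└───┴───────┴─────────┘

Finding the path and converting it to directions:
Path through cells: (0,0) → (0,1) → (1,1) → (1,2) → (0,2) → (0,3) → (0,4) → (0,5) → (0,6) → (1,6) → (2,6) → (3,6) → (3,5) → (3,4) → (2,4) → (1,4) → (1,3) → (2,3) → (2,2) → (3,2) → (3,1) → (3,0) → (4,0) → (5,0) → (6,0) → (7,0) → (7,1) → (6,1) → (5,1) → (5,2) → (6,2) → (7,2) → (8,2) → (8,1) → (8,0) → (9,0) → (9,1) → (9,2) → (10,2) → (10,3) → (10,4) → (9,4) → (9,5) → (9,6) → (10,6) → (10,7) → (10,8) → (10,9) → (10,10)
Directions: right, down, right, up, right, right, right, right, down, down, down, left, left, up, up, left, down, left, down, left, left, down, down, down, down, right, up, up, right, down, down, down, left, left, down, right, right, down, right, right, up, right, right, down, right, right, right, right

Solution:

┌───┬───────────┬─┬───┐
│A ↓│↱ → → → ↓  │ │   │
│ ╷ ╵ ┌───┐ ╷ ╷ │ ╵ ╷ │
│ │↳ ↑│↓ ↰│ │↓│ │   │ │
│ └─┬─┘ ╷ │ │ │ └─┐ │ │
│   │↓ ↲│↑│ │↓│   │ │ │
├───┘ ┌─┤ └─┘ ├─╴ ├─┘ │
│↓ ← ↲│ │↑ ← ↲│   │   │
│ ┌───┘ └─────┤ ┌─┘ ╷ │
│↓│           │ │   │ │
│ ├───┬─────╴ │ └─┐ │ │
│↓│↱ ↓│       │   │ │ │
│ │ ╷ │ ╷ ┌───┴─┐ │ │ │
│↓│↑│↓│ │ │     │ │ │ │
│ ╵ │ │ ├─┘ ┌─┐ ╵ ╵ │ │
│↳ ↑│↓│ │   │ │     │ │
├───┘ │ ╵ ╶─┘ └─┬─┬─┴─┤
│↓ ← ↲│         │ │   │
│ ╶───┤ ┌─────┐ ╵ └─┐ │
│↳ → ↓│ │↱ → ↓│     │ │
│ ╶─┐ └─┘ ╶─┐ └─────┘ │
│   │↳ → ↑  │↳ → → → B│
└───┴───────┴─────────┘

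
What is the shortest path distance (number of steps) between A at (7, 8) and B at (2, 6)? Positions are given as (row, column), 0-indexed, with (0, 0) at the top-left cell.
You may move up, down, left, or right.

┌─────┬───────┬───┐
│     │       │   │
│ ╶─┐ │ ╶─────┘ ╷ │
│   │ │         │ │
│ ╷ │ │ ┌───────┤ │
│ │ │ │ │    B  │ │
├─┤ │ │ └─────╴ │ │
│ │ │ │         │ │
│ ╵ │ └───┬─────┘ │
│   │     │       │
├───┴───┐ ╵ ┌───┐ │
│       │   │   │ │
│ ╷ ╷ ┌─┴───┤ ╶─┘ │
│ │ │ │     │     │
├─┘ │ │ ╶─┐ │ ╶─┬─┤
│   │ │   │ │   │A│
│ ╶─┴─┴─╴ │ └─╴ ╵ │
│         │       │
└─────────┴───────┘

Finding path from (7, 8) to (2, 6):
Path: (7,8) → (8,8) → (8,7) → (7,7) → (7,6) → (6,6) → (6,7) → (6,8) → (5,8) → (4,8) → (3,8) → (2,8) → (1,8) → (0,8) → (0,7) → (1,7) → (1,6) → (1,5) → (1,4) → (1,3) → (2,3) → (3,3) → (3,4) → (3,5) → (3,6) → (3,7) → (2,7) → (2,6)
Distance: 27 steps

Solution:

┌─────┬───────┬───┐
│     │       │↓ ↰│
│ ╶─┐ │ ╶─────┘ ╷ │
│   │ │↓ ← ← ← ↲│↑│
│ ╷ │ │ ┌───────┤ │
│ │ │ │↓│    B ↰│↑│
├─┤ │ │ └─────╴ │ │
│ │ │ │↳ → → → ↑│↑│
│ ╵ │ └───┬─────┘ │
│   │     │      ↑│
├───┴───┐ ╵ ┌───┐ │
│       │   │   │↑│
│ ╷ ╷ ┌─┴───┤ ╶─┘ │
│ │ │ │     │↱ → ↑│
├─┘ │ │ ╶─┐ │ ╶─┬─┤
│   │ │   │ │↑ ↰│A│
│ ╶─┴─┴─╴ │ └─╴ ╵ │
│         │    ↑ ↲│
└─────────┴───────┘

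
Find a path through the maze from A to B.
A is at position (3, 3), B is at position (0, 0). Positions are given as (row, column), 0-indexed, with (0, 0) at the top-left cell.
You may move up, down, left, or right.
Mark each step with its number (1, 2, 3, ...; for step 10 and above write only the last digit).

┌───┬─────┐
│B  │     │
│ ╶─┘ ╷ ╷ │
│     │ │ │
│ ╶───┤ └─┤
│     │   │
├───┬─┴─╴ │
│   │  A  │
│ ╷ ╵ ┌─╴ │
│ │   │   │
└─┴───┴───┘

Finding the shortest path from (3, 3) to (0, 0):
Path length: 10 steps
Directions: right → up → left → up → up → left → down → left → left → up

Solution:

┌───┬─────┐
│B  │6 5  │
│ ╶─┘ ╷ ╷ │
│9 8 7│4│ │
│ ╶───┤ └─┤
│     │3 2│
├───┬─┴─╴ │
│   │  A 1│
│ ╷ ╵ ┌─╴ │
│ │   │   │
└─┴───┴───┘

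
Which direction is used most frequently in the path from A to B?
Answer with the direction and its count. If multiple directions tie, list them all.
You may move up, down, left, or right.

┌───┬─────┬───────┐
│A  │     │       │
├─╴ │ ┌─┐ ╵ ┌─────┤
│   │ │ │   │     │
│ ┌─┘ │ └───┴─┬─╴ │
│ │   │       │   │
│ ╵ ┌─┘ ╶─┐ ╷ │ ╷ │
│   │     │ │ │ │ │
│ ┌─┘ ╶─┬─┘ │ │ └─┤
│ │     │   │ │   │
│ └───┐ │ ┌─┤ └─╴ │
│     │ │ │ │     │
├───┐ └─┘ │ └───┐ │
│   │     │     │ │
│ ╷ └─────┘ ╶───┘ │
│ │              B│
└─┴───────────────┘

Directions: right, down, left, down, down, down, down, right, right, down, right, right, up, up, right, up, up, right, down, down, down, right, right, down, down
Counts: {'right': 9, 'down': 11, 'left': 1, 'up': 4}
Most common: down (11 times)

Solution:

┌───┬─────┬───────┐
│A ↓│     │       │
├─╴ │ ┌─┐ ╵ ┌─────┤
│↓ ↲│ │ │   │     │
│ ┌─┘ │ └───┴─┬─╴ │
│↓│   │    ↱ ↓│   │
│ ╵ ┌─┘ ╶─┐ ╷ │ ╷ │
│↓  │     │↑│↓│ │ │
│ ┌─┘ ╶─┬─┘ │ │ └─┤
│↓│     │↱ ↑│↓│   │
│ └───┐ │ ┌─┤ └─╴ │
│↳ → ↓│ │↑│ │↳ → ↓│
├───┐ └─┘ │ └───┐ │
│   │↳ → ↑│     │↓│
│ ╷ └─────┘ ╶───┘ │
│ │              B│
└─┴───────────────┘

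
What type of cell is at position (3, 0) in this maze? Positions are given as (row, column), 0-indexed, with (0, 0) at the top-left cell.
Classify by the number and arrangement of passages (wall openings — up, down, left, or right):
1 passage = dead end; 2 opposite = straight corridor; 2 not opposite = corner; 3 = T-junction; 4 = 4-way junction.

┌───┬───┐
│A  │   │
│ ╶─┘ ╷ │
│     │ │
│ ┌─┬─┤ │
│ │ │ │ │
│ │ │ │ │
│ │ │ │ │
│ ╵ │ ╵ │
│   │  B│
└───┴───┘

Checking cell at (3, 0):
Number of passages: 2
Cell type: straight corridor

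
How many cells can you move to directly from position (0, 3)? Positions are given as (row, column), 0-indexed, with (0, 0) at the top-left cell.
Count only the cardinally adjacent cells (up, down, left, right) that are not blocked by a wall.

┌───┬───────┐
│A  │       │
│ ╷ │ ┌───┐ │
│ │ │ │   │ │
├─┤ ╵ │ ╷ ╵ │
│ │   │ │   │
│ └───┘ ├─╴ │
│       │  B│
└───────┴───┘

Checking passable neighbors of (0, 3):
Neighbors: (0, 2), (0, 4)
Count: 2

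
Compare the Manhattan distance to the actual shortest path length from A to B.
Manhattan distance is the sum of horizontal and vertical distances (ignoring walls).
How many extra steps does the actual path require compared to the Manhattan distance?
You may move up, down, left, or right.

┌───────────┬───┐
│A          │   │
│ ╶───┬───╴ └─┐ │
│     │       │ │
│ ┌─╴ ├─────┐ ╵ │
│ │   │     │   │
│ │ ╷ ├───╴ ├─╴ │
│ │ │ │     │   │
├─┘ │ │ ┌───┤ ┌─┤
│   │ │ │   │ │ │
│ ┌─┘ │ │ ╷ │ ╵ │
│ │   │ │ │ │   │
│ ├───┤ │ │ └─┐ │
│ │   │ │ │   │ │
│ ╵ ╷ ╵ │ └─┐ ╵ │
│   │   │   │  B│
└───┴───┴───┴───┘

Manhattan distance: |7 - 0| + |7 - 0| = 14
Actual path length: 16
Extra steps: 16 - 14 = 2

Solution:

┌───────────┬───┐
│A → → → → ↓│   │
│ ╶───┬───╴ └─┐ │
│     │    ↳ ↓│ │
│ ┌─╴ ├─────┐ ╵ │
│ │   │     │↳ ↓│
│ │ ╷ ├───╴ ├─╴ │
│ │ │ │     │↓ ↲│
├─┘ │ │ ┌───┤ ┌─┤
│   │ │ │   │↓│ │
│ ┌─┘ │ │ ╷ │ ╵ │
│ │   │ │ │ │↳ ↓│
│ ├───┤ │ │ └─┐ │
│ │   │ │ │   │↓│
│ ╵ ╷ ╵ │ └─┐ ╵ │
│   │   │   │  B│
└───┴───┴───┴───┘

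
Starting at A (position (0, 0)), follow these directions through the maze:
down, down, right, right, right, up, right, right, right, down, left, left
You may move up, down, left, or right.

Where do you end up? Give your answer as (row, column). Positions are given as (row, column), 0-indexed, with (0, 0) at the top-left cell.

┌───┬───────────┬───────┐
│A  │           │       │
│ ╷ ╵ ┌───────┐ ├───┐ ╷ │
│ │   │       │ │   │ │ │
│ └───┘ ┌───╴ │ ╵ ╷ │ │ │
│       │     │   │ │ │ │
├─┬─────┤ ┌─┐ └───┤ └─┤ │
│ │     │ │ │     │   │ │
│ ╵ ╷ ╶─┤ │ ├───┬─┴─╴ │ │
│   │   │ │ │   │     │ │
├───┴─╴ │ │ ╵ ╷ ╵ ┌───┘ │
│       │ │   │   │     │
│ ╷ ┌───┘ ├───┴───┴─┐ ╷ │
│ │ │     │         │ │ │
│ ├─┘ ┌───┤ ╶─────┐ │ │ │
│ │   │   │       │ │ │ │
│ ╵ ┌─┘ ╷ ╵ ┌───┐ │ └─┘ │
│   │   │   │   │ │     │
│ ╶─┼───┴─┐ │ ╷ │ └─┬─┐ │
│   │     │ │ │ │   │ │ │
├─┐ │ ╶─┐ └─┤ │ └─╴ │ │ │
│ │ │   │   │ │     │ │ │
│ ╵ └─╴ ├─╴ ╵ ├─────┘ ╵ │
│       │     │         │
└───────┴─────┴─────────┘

Following directions step by step:
Start: (0, 0)
  down: (0, 0) → (1, 0)
  down: (1, 0) → (2, 0)
  right: (2, 0) → (2, 1)
  right: (2, 1) → (2, 2)
  right: (2, 2) → (2, 3)
  up: (2, 3) → (1, 3)
  right: (1, 3) → (1, 4)
  right: (1, 4) → (1, 5)
  right: (1, 5) → (1, 6)
  down: (1, 6) → (2, 6)
  left: (2, 6) → (2, 5)
  left: (2, 5) → (2, 4)
Final position: (2, 4)

Path taken:

┌───┬───────────┬───────┐
│A  │           │       │
│ ╷ ╵ ┌───────┐ ├───┐ ╷ │
│↓│   │↱ → → ↓│ │   │ │ │
│ └───┘ ┌───╴ │ ╵ ╷ │ │ │
│↳ → → ↑│B ← ↲│   │ │ │ │
├─┬─────┤ ┌─┐ └───┤ └─┤ │
│ │     │ │ │     │   │ │
│ ╵ ╷ ╶─┤ │ ├───┬─┴─╴ │ │
│   │   │ │ │   │     │ │
├───┴─╴ │ │ ╵ ╷ ╵ ┌───┘ │
│       │ │   │   │     │
│ ╷ ┌───┘ ├───┴───┴─┐ ╷ │
│ │ │     │         │ │ │
│ ├─┘ ┌───┤ ╶─────┐ │ │ │
│ │   │   │       │ │ │ │
│ ╵ ┌─┘ ╷ ╵ ┌───┐ │ └─┘ │
│   │   │   │   │ │     │
│ ╶─┼───┴─┐ │ ╷ │ └─┬─┐ │
│   │     │ │ │ │   │ │ │
├─┐ │ ╶─┐ └─┤ │ └─╴ │ │ │
│ │ │   │   │ │     │ │ │
│ ╵ └─╴ ├─╴ ╵ ├─────┘ ╵ │
│       │     │         │
└───────┴─────┴─────────┘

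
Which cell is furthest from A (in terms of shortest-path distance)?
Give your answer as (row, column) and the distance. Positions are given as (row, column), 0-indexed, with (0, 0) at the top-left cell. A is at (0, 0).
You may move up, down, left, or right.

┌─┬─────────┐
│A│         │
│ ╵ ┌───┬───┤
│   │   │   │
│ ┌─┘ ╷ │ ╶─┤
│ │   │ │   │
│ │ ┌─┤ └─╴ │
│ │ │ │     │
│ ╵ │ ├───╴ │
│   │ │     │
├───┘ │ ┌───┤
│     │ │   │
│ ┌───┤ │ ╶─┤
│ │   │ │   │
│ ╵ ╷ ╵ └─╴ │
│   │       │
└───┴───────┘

Computing BFS distances from A to all cells:
Furthest cell: (3, 2)
Distance: 31 steps

Path from A to the furthest cell:

┌─┬─────────┐
│A│         │
│ ╵ ┌───┬───┤
│↓  │↱ ↓│   │
│ ┌─┘ ╷ │ ╶─┤
│↓│↱ ↑│↓│   │
│ │ ┌─┤ └─╴ │
│↓│↑│B│↳ → ↓│
│ ╵ │ ├───╴ │
│↳ ↑│↑│↓ ← ↲│
├───┘ │ ┌───┤
│↱ → ↑│↓│   │
│ ┌───┤ │ ╶─┤
│↑│↓ ↰│↓│   │
│ ╵ ╷ ╵ └─╴ │
│↑ ↲│↑ ↲    │
└───┴───────┘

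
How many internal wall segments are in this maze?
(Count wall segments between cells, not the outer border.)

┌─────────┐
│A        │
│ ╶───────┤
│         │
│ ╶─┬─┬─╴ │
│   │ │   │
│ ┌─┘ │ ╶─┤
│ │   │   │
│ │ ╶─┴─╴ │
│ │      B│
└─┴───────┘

Counting internal wall segments:
Total internal walls: 16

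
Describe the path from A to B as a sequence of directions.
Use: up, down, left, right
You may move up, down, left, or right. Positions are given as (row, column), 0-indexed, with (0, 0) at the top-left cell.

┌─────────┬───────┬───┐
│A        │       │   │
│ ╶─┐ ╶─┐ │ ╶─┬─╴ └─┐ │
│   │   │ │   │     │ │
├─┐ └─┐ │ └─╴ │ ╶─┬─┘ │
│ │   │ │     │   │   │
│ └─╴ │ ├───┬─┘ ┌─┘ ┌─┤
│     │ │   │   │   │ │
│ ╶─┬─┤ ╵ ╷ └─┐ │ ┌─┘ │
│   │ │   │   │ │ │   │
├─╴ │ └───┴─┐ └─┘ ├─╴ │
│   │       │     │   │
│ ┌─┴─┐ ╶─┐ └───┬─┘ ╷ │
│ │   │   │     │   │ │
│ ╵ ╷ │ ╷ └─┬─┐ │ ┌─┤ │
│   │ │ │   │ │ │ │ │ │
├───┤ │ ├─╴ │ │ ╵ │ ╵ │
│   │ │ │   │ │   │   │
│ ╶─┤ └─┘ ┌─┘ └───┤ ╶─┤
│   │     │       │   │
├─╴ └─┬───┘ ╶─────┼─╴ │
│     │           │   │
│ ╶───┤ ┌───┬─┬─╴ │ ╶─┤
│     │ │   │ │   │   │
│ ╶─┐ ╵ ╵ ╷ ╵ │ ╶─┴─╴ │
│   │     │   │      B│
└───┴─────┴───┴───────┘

Finding the path and converting it to directions:
Path through cells: (0,0) → (1,0) → (1,1) → (2,1) → (2,2) → (3,2) → (3,1) → (3,0) → (4,0) → (4,1) → (5,1) → (5,0) → (6,0) → (7,0) → (7,1) → (6,1) → (6,2) → (7,2) → (8,2) → (9,2) → (9,3) → (9,4) → (8,4) → (8,5) → (7,5) → (7,4) → (6,4) → (6,3) → (5,3) → (5,4) → (5,5) → (6,5) → (6,6) → (6,7) → (7,7) → (8,7) → (8,8) → (7,8) → (6,8) → (6,9) → (5,9) → (5,10) → (6,10) → (7,10) → (8,10) → (8,9) → (9,9) → (9,10) → (10,10) → (10,9) → (11,9) → (11,10) → (12,10)
Directions: down, right, down, right, down, left, left, down, right, down, left, down, down, right, up, right, down, down, down, right, right, up, right, up, left, up, left, up, right, right, down, right, right, down, down, right, up, up, right, up, right, down, down, down, left, down, right, down, left, down, right, down

Solution:

┌─────────┬───────┬───┐
│A        │       │   │
│ ╶─┐ ╶─┐ │ ╶─┬─╴ └─┐ │
│↳ ↓│   │ │   │     │ │
├─┐ └─┐ │ └─╴ │ ╶─┬─┘ │
│ │↳ ↓│ │     │   │   │
│ └─╴ │ ├───┬─┘ ┌─┘ ┌─┤
│↓ ← ↲│ │   │   │   │ │
│ ╶─┬─┤ ╵ ╷ └─┐ │ ┌─┘ │
│↳ ↓│ │   │   │ │ │   │
├─╴ │ └───┴─┐ └─┘ ├─╴ │
│↓ ↲│  ↱ → ↓│     │↱ ↓│
│ ┌─┴─┐ ╶─┐ └───┬─┘ ╷ │
│↓│↱ ↓│↑ ↰│↳ → ↓│↱ ↑│↓│
│ ╵ ╷ │ ╷ └─┬─┐ │ ┌─┤ │
│↳ ↑│↓│ │↑ ↰│ │↓│↑│ │↓│
├───┤ │ ├─╴ │ │ ╵ │ ╵ │
│   │↓│ │↱ ↑│ │↳ ↑│↓ ↲│
│ ╶─┤ └─┘ ┌─┘ └───┤ ╶─┤
│   │↳ → ↑│       │↳ ↓│
├─╴ └─┬───┘ ╶─────┼─╴ │
│     │           │↓ ↲│
│ ╶───┤ ┌───┬─┬─╴ │ ╶─┤
│     │ │   │ │   │↳ ↓│
│ ╶─┐ ╵ ╵ ╷ ╵ │ ╶─┴─╴ │
│   │     │   │      B│
└───┴─────┴───┴───────┘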